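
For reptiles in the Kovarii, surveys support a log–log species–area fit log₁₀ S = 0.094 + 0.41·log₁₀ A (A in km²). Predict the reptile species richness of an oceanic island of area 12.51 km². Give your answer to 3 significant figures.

S = 1.242 × 12.51^0.41
ln S = ln 1.242 + 0.41 × ln 12.51 = 0.2164 + 0.41 × 2.5265 = 1.2523
S = e^1.2523 ≈ 3.498

3.50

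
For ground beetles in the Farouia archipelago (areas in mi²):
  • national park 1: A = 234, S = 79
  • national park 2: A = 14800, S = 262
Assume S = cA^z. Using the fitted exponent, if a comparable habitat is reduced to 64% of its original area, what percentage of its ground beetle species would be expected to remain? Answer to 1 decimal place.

87.9%

z = ln(262/79) / ln(14800/234) = 1.1989 / 4.1471 = 0.2891
S_new/S_old = (A_new/A_old)^z = 0.64^0.2891 = exp(0.2891 × -0.4463) = 0.879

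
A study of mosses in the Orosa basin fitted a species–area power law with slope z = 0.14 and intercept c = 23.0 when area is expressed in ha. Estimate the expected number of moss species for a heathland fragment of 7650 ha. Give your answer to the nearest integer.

80 species

S = 23 × 7650^0.14
ln S = ln 23 + 0.14 × ln 7650 = 3.1355 + 0.14 × 8.9425 = 4.3874
S = e^4.3874 ≈ 80.43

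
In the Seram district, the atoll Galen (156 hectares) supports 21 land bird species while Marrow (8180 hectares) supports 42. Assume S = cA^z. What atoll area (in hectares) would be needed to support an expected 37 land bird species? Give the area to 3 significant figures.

z = ln(42/21) / ln(8180/156) = 0.6931 / 3.9596 = 0.1751
c = 21 / 156^0.1751 = 21 / 2.421 = 8.676
A = (37/8.676)^(1/0.1751) ⇒ ln A = ln(4.265)/0.1751 = 8.2854
A = e^8.2854 ≈ 3965 hectares

3970 hectares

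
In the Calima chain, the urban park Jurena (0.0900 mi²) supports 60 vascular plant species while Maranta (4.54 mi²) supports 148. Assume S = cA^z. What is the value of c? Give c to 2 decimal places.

z = ln(S₂/S₁) / ln(A₂/A₁) = ln(148/60) / ln(4.54/0.09) = 0.9029 / 3.9209 = 0.2303
c = S₁ / A₁^z = 60 / 0.09^0.2303 = 60 / 0.5744 = 104.5

104.46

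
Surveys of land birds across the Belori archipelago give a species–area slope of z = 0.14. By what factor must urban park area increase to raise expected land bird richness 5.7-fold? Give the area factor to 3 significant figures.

(A₂/A₁)^0.14 = 5.7, so A₂/A₁ = 5.7^(1/0.14) = 5.7^7.143
ln(A₂/A₁) = ln 5.7 / 0.14 = 1.7405 / 0.14 = 12.4319
A₂/A₁ = e^12.4319 ≈ 250672

251000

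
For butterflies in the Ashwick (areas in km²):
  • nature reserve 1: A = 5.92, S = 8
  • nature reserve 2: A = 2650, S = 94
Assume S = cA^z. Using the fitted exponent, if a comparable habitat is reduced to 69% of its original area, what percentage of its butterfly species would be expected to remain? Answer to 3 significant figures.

86.1%

z = ln(94/8) / ln(2650/5.92) = 2.4639 / 6.1040 = 0.4036
S_new/S_old = (A_new/A_old)^z = 0.69^0.4036 = exp(0.4036 × -0.3711) = 0.8609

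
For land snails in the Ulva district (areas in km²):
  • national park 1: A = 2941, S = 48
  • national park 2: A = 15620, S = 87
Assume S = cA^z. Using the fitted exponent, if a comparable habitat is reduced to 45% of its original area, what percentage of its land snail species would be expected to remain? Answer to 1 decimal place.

z = ln(87/48) / ln(15620/2941) = 0.5947 / 1.6698 = 0.3562
S_new/S_old = (A_new/A_old)^z = 0.45^0.3562 = exp(0.3562 × -0.7985) = 0.7525

75.2%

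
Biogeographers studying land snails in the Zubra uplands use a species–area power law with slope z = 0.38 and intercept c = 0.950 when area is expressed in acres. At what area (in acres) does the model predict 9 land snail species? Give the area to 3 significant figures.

9 = 0.95 × A^0.38  ⇒  A^0.38 = 9/0.95 = 9.474
ln A = ln(9.474) / 0.38 = 2.2485 / 0.38 = 5.9172
A = e^5.9172 ≈ 371.4 acres

371 acres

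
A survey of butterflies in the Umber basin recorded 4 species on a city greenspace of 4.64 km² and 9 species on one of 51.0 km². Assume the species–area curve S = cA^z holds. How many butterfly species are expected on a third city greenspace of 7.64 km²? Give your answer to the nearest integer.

z = ln(9/4) / ln(51/4.64) = 0.8109 / 2.3971 = 0.3383
c = 4 / 4.64^0.3383 = 4 / 1.681 = 2.38
S₃ = 2.38 × 7.64^0.3383 = 2.38 × 1.99 ≈ 4.735

5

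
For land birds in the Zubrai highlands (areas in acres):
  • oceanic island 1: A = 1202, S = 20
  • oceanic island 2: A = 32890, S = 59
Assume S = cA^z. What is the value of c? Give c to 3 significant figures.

z = ln(S₂/S₁) / ln(A₂/A₁) = ln(59/20) / ln(32890/1202) = 1.0818 / 3.3092 = 0.3269
c = S₁ / A₁^z = 20 / 1202^0.3269 = 20 / 10.16 = 1.969

1.97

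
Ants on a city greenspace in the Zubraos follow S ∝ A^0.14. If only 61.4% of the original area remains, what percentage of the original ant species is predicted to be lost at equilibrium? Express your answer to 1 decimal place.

6.6%

S_new/S_old = (A_new/A_old)^z = 0.614^0.14
= exp(0.14 × ln 0.614) = exp(0.14 × -0.4878) = exp(-0.0683) ≈ 0.934
Fraction lost = 1 − 0.934 = 0.06601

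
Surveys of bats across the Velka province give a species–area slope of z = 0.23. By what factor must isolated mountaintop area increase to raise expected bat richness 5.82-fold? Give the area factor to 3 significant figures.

(A₂/A₁)^0.23 = 5.82, so A₂/A₁ = 5.82^(1/0.23) = 5.82^4.348
ln(A₂/A₁) = ln 5.82 / 0.23 = 1.7613 / 0.23 = 7.6578
A₂/A₁ = e^7.6578 ≈ 2117

2120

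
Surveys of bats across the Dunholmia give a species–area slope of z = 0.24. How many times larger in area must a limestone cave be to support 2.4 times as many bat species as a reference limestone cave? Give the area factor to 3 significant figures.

38.4

(A₂/A₁)^0.24 = 2.4, so A₂/A₁ = 2.4^(1/0.24) = 2.4^4.167
ln(A₂/A₁) = ln 2.4 / 0.24 = 0.8755 / 0.24 = 3.6478
A₂/A₁ = e^3.6478 ≈ 38.39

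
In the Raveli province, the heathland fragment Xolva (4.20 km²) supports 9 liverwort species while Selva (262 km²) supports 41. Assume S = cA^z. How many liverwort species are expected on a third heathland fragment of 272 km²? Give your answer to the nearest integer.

42

z = ln(41/9) / ln(262/4.2) = 1.5163 / 4.1333 = 0.3669
c = 9 / 4.2^0.3669 = 9 / 1.693 = 5.316
S₃ = 5.316 × 272^0.3669 = 5.316 × 7.819 ≈ 41.57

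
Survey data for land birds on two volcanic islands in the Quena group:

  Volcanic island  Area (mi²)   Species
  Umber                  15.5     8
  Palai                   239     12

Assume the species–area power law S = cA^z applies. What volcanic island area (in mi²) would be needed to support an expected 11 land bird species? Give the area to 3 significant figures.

z = ln(12/8) / ln(239/15.5) = 0.4055 / 2.7356 = 0.1482
c = 8 / 15.5^0.1482 = 8 / 1.501 = 5.329
A = (11/5.329)^(1/0.1482) ⇒ ln A = ln(2.064)/0.1482 = 4.8894
A = e^4.8894 ≈ 132.9 mi²

133 mi²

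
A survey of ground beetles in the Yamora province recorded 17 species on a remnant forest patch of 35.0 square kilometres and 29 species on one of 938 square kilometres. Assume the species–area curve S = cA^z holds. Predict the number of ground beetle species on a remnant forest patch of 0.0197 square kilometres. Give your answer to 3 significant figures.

5.04

z = ln(29/17) / ln(938/35) = 0.5341 / 3.2884 = 0.1624
c = 17 / 35^0.1624 = 17 / 1.781 = 9.543
S₃ = 9.543 × 0.0197^0.1624 = 9.543 × 0.5284 ≈ 5.043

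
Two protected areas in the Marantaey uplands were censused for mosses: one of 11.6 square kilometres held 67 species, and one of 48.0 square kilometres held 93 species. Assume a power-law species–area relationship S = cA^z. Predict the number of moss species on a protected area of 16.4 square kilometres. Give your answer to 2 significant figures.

z = ln(93/67) / ln(48/11.6) = 0.3279 / 1.4202 = 0.2309
c = 67 / 11.6^0.2309 = 67 / 1.761 = 38.05
S₃ = 38.05 × 16.4^0.2309 = 38.05 × 1.908 ≈ 72.58

73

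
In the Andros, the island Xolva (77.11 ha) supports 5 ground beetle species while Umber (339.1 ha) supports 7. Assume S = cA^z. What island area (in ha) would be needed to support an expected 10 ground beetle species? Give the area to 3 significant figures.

1630 ha

z = ln(7/5) / ln(339.1/77.11) = 0.3365 / 1.4811 = 0.2272
c = 5 / 77.11^0.2272 = 5 / 2.684 = 1.863
A = (10/1.863)^(1/0.2272) ⇒ ln A = ln(5.367)/0.2272 = 7.3963
A = e^7.3963 ≈ 1630 ha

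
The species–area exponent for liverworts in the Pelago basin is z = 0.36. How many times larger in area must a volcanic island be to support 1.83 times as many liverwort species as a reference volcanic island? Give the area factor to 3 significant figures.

(A₂/A₁)^0.36 = 1.83, so A₂/A₁ = 1.83^(1/0.36) = 1.83^2.778
ln(A₂/A₁) = ln 1.83 / 0.36 = 0.6043 / 0.36 = 1.6787
A₂/A₁ = e^1.6787 ≈ 5.358

5.36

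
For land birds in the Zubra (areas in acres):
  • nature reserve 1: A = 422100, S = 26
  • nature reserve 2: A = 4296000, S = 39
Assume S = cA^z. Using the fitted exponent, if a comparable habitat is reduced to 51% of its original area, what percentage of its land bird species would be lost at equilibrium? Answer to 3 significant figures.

z = ln(39/26) / ln(4296000/422100) = 0.4055 / 2.3202 = 0.1748
S_new/S_old = (A_new/A_old)^z = 0.51^0.1748 = exp(0.1748 × -0.6733) = 0.889
Fraction lost = 1 − 0.889 = 0.111

11.1%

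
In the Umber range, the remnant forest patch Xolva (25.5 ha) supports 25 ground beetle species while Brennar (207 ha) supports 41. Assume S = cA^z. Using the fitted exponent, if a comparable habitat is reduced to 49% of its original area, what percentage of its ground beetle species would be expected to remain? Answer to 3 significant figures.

z = ln(41/25) / ln(207/25.5) = 0.4947 / 2.0940 = 0.2362
S_new/S_old = (A_new/A_old)^z = 0.49^0.2362 = exp(0.2362 × -0.7133) = 0.8449

84.5%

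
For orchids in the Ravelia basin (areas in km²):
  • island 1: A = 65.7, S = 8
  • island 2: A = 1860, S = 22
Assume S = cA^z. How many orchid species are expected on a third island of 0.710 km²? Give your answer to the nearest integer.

2

z = ln(22/8) / ln(1860/65.7) = 1.0116 / 3.3432 = 0.3026
c = 8 / 65.7^0.3026 = 8 / 3.548 = 2.255
S₃ = 2.255 × 0.71^0.3026 = 2.255 × 0.9016 ≈ 2.033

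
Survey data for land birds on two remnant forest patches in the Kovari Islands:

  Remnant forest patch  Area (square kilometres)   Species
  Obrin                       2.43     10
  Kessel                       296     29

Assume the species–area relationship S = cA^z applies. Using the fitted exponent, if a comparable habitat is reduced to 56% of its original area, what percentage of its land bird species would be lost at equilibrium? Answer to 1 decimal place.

12.1%

z = ln(29/10) / ln(296/2.43) = 1.0647 / 4.8025 = 0.2217
S_new/S_old = (A_new/A_old)^z = 0.56^0.2217 = exp(0.2217 × -0.5798) = 0.8794
Fraction lost = 1 − 0.8794 = 0.1206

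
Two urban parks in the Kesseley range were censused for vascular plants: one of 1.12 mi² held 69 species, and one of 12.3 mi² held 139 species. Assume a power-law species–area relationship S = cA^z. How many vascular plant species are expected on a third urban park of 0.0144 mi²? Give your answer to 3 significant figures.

19.3

z = ln(139/69) / ln(12.3/1.12) = 0.7004 / 2.3963 = 0.2923
c = 69 / 1.12^0.2923 = 69 / 1.034 = 66.75
S₃ = 66.75 × 0.0144^0.2923 = 66.75 × 0.2896 ≈ 19.33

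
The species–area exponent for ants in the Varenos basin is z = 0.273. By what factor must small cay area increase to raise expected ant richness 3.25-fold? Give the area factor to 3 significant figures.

75.0

(A₂/A₁)^0.273 = 3.25, so A₂/A₁ = 3.25^(1/0.273) = 3.25^3.663
ln(A₂/A₁) = ln 3.25 / 0.273 = 1.1787 / 0.273 = 4.3174
A₂/A₁ = e^4.3174 ≈ 74.99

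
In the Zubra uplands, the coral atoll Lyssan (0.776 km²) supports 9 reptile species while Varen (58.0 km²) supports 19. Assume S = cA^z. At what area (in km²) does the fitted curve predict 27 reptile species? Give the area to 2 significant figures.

440 km²

z = ln(19/9) / ln(58/0.776) = 0.7472 / 4.3140 = 0.1732
c = 9 / 0.776^0.1732 = 9 / 0.957 = 9.404
A = (27/9.404)^(1/0.1732) ⇒ ln A = ln(2.871)/0.1732 = 6.0892
A = e^6.0892 ≈ 441.1 km²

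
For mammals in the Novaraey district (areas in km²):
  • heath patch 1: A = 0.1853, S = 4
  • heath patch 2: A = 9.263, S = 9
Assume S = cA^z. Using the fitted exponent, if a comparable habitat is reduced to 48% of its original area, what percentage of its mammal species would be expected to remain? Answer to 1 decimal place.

85.9%

z = ln(9/4) / ln(9.263/0.1853) = 0.8109 / 3.9118 = 0.2073
S_new/S_old = (A_new/A_old)^z = 0.48^0.2073 = exp(0.2073 × -0.7340) = 0.8589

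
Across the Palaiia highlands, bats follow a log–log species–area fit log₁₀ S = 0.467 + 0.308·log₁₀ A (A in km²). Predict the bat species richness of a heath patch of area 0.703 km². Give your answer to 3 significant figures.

2.63

S = 2.931 × 0.703^0.308 = 2.931 × 0.8971 ≈ 2.629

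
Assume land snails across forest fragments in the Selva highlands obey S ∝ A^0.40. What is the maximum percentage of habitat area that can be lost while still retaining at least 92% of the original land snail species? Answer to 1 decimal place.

Need (A_new/A_old)^0.4 = 0.92, so A_new/A_old = 0.92^(1/0.4) = 0.92^2.5
ln(A_new/A_old) = ln 0.92 / 0.4 = -0.0834 / 0.4 = -0.2085
A_new/A_old = e^-0.2085 ≈ 0.8118
Fraction that can be lost = 1 − 0.8118 = 0.1882

18.8%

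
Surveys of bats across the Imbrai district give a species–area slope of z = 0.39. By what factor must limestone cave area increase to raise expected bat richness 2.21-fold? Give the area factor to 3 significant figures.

(A₂/A₁)^0.39 = 2.21, so A₂/A₁ = 2.21^(1/0.39) = 2.21^2.564
ln(A₂/A₁) = ln 2.21 / 0.39 = 0.7930 / 0.39 = 2.0333
A₂/A₁ = e^2.0333 ≈ 7.639

7.64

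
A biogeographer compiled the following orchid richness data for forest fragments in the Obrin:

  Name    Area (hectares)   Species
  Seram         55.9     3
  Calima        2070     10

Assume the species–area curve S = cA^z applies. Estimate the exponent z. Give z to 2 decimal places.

0.33

Taking logs: ln S = ln c + z ln A, so z = (ln S₂ − ln S₁)/(ln A₂ − ln A₁).
z = ln(10/3) / ln(2070/55.9) = ln(3.333) / ln(37.03) = 1.2040 / 3.6117 = 0.3333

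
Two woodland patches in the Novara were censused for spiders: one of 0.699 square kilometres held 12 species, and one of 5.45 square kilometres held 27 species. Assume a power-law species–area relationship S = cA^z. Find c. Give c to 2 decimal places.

z = ln(S₂/S₁) / ln(A₂/A₁) = ln(27/12) / ln(5.45/0.699) = 0.8109 / 2.0537 = 0.3949
c = S₁ / A₁^z = 12 / 0.699^0.3949 = 12 / 0.8681 = 13.82

13.82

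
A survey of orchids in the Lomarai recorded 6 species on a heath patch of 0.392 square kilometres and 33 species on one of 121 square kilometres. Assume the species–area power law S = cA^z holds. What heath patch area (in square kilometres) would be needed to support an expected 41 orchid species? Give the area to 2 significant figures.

z = ln(33/6) / ln(121/0.392) = 1.7047 / 5.7323 = 0.2974
c = 6 / 0.392^0.2974 = 6 / 0.7569 = 7.927
A = (41/7.927)^(1/0.2974) ⇒ ln A = ln(5.172)/0.2974 = 5.5257
A = e^5.5257 ≈ 251.1 square kilometres

250 square kilometres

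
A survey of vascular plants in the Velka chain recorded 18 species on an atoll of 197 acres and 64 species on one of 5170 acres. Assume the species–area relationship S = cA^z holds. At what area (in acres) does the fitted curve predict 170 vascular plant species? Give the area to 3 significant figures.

64000 acres

z = ln(64/18) / ln(5170/197) = 1.2685 / 3.2674 = 0.3882
c = 18 / 197^0.3882 = 18 / 7.776 = 2.315
A = (170/2.315)^(1/0.3882) ⇒ ln A = ln(73.44)/0.3882 = 11.0670
A = e^11.0670 ≈ 64021 acres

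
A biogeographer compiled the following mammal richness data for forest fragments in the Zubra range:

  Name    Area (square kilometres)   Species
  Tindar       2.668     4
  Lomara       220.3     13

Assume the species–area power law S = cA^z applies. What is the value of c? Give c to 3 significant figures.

3.08

z = ln(S₂/S₁) / ln(A₂/A₁) = ln(13/4) / ln(220.3/2.668) = 1.1787 / 4.4137 = 0.2670
c = S₁ / A₁^z = 4 / 2.668^0.2670 = 4 / 1.3 = 3.078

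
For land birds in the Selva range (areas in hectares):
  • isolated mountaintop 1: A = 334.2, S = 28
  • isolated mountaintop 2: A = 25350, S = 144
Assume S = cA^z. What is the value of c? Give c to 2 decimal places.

3.11

z = ln(S₂/S₁) / ln(A₂/A₁) = ln(144/28) / ln(25350/334.2) = 1.6376 / 4.3288 = 0.3783
c = S₁ / A₁^z = 28 / 334.2^0.3783 = 28 / 9.013 = 3.107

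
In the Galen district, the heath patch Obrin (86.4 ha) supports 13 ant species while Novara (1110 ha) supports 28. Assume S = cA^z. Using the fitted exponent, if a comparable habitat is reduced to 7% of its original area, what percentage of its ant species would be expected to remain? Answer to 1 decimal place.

45.0%

z = ln(28/13) / ln(1110/86.4) = 0.7673 / 2.5531 = 0.3005
S_new/S_old = (A_new/A_old)^z = 0.07^0.3005 = exp(0.3005 × -2.6593) = 0.4497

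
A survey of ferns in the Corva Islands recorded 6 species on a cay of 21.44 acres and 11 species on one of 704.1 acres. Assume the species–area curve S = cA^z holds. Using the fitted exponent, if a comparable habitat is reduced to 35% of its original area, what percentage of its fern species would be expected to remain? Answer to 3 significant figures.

83.3%

z = ln(11/6) / ln(704.1/21.44) = 0.6061 / 3.4917 = 0.1736
S_new/S_old = (A_new/A_old)^z = 0.35^0.1736 = exp(0.1736 × -1.0498) = 0.8334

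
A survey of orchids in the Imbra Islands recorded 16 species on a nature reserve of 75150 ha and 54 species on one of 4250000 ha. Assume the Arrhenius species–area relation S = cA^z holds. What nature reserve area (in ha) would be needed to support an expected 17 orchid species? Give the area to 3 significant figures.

91900 ha

z = ln(54/16) / ln(4250000/75150) = 1.2164 / 4.0352 = 0.3014
c = 16 / 75150^0.3014 = 16 / 29.5 = 0.5424
A = (17/0.5424)^(1/0.3014) ⇒ ln A = ln(31.34)/0.3014 = 11.4284
A = e^11.4284 ≈ 91891 ha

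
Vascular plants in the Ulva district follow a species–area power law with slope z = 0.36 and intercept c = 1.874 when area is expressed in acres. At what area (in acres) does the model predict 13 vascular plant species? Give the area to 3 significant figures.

217 acres

13 = 1.874 × A^0.36  ⇒  A^0.36 = 13/1.874 = 6.937
ln A = ln(6.937) / 0.36 = 1.9369 / 0.36 = 5.3802
A = e^5.3802 ≈ 217.1 acres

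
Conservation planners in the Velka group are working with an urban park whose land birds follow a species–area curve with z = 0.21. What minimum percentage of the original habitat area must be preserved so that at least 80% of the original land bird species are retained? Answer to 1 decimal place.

Need (A_new/A_old)^0.21 = 0.8, so A_new/A_old = 0.8^(1/0.21) = 0.8^4.762
ln(A_new/A_old) = ln 0.8 / 0.21 = -0.2231 / 0.21 = -1.0626
A_new/A_old = e^-1.0626 ≈ 0.3456

34.6%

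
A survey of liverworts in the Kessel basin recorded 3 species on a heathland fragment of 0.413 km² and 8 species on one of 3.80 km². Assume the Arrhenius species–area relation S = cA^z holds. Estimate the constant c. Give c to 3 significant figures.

z = ln(S₂/S₁) / ln(A₂/A₁) = ln(8/3) / ln(3.8/0.413) = 0.9808 / 2.2193 = 0.4420
c = S₁ / A₁^z = 3 / 0.413^0.4420 = 3 / 0.6765 = 4.435

4.43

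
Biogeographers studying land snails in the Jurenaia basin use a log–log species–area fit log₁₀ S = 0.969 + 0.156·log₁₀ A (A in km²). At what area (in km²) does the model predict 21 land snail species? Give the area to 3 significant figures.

184 km²

21 = 9.311 × A^0.156  ⇒  A^0.156 = 21/9.311 = 2.255
ln A = ln(2.255) / 0.156 = 0.8133 / 0.156 = 5.2136
A = e^5.2136 ≈ 183.7 km²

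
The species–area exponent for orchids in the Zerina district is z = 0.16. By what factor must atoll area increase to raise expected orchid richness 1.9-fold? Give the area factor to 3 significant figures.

55.2

(A₂/A₁)^0.16 = 1.9, so A₂/A₁ = 1.9^(1/0.16) = 1.9^6.25
ln(A₂/A₁) = ln 1.9 / 0.16 = 0.6419 / 0.16 = 4.0116
A₂/A₁ = e^4.0116 ≈ 55.23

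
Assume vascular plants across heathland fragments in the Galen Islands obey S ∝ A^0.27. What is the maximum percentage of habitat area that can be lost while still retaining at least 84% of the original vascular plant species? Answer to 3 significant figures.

47.6%

Need (A_new/A_old)^0.27 = 0.84, so A_new/A_old = 0.84^(1/0.27) = 0.84^3.704
ln(A_new/A_old) = ln 0.84 / 0.27 = -0.1744 / 0.27 = -0.6458
A_new/A_old = e^-0.6458 ≈ 0.5243
Fraction that can be lost = 1 − 0.5243 = 0.4757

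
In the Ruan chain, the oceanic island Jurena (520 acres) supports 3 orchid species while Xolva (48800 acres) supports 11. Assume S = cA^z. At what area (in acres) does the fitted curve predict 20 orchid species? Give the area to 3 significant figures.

394000 acres

z = ln(11/3) / ln(48800/520) = 1.2993 / 4.5417 = 0.2861
c = 3 / 520^0.2861 = 3 / 5.984 = 0.5013
A = (20/0.5013)^(1/0.2861) ⇒ ln A = ln(39.89)/0.2861 = 12.8852
A = e^12.8852 ≈ 394443 acres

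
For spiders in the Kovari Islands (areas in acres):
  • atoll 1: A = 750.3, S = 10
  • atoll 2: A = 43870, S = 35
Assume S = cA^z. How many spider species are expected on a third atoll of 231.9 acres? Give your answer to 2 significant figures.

z = ln(35/10) / ln(43870/750.3) = 1.2528 / 4.0685 = 0.3079
c = 10 / 750.3^0.3079 = 10 / 7.679 = 1.302
S₃ = 1.302 × 231.9^0.3079 = 1.302 × 5.35 ≈ 6.966

7.0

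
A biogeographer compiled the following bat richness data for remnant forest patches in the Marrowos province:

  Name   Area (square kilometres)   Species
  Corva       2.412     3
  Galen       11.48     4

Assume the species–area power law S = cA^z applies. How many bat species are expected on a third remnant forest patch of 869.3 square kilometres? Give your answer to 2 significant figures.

8.9

z = ln(4/3) / ln(11.48/2.412) = 0.2877 / 1.5602 = 0.1844
c = 3 / 2.412^0.1844 = 3 / 1.176 = 2.55
S₃ = 2.55 × 869.3^0.1844 = 2.55 × 3.483 ≈ 8.883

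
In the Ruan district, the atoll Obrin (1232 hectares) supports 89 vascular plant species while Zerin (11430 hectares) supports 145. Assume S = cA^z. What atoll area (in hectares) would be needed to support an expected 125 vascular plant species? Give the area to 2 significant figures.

5800 hectares

z = ln(145/89) / ln(11430/1232) = 0.4881 / 2.2276 = 0.2191
c = 89 / 1232^0.2191 = 89 / 4.755 = 18.72
A = (125/18.72)^(1/0.2191) ⇒ ln A = ln(6.679)/0.2191 = 8.6666
A = e^8.6666 ≈ 5806 hectares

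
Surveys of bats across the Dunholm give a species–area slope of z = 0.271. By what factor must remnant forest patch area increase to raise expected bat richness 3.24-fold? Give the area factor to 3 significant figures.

76.5

(A₂/A₁)^0.271 = 3.24, so A₂/A₁ = 3.24^(1/0.271) = 3.24^3.69
ln(A₂/A₁) = ln 3.24 / 0.271 = 1.1756 / 0.271 = 4.3379
A₂/A₁ = e^4.3379 ≈ 76.55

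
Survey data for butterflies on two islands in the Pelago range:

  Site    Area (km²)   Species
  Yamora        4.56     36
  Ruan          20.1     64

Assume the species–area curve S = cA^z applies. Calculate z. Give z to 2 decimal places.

0.39

Taking logs: ln S = ln c + z ln A, so z = (ln S₂ − ln S₁)/(ln A₂ − ln A₁).
z = ln(64/36) / ln(20.1/4.56) = ln(1.778) / ln(4.408) = 0.5754 / 1.4834 = 0.3879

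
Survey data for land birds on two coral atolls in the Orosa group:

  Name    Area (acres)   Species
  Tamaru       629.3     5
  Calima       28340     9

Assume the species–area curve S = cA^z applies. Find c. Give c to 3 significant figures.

z = ln(S₂/S₁) / ln(A₂/A₁) = ln(9/5) / ln(28340/629.3) = 0.5878 / 3.8074 = 0.1544
c = S₁ / A₁^z = 5 / 629.3^0.1544 = 5 / 2.704 = 1.849

1.85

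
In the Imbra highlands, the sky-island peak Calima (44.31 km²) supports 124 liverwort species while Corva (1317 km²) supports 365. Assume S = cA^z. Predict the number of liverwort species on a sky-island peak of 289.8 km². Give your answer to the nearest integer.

225

z = ln(365/124) / ln(1317/44.31) = 1.0796 / 3.3919 = 0.3183
c = 124 / 44.31^0.3183 = 124 / 3.342 = 37.1
S₃ = 37.1 × 289.8^0.3183 = 37.1 × 6.077 ≈ 225.4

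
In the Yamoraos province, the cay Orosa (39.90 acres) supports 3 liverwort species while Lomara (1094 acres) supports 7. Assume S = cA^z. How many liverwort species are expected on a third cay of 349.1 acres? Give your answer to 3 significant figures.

z = ln(7/3) / ln(1094/39.9) = 0.8473 / 3.3112 = 0.2559
c = 3 / 39.9^0.2559 = 3 / 2.568 = 1.168
S₃ = 1.168 × 349.1^0.2559 = 1.168 × 4.474 ≈ 5.226

5.23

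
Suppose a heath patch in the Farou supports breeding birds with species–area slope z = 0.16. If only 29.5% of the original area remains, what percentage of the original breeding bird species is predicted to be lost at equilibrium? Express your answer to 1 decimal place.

S_new/S_old = (A_new/A_old)^z = 0.295^0.16
= exp(0.16 × ln 0.295) = exp(0.16 × -1.2208) = exp(-0.1953) ≈ 0.8226
Fraction lost = 1 − 0.8226 = 0.1774

17.7%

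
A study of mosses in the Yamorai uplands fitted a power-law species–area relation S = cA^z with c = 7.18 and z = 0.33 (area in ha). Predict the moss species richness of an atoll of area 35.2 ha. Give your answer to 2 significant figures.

23

S = 7.18 × 35.2^0.33
ln S = ln 7.18 + 0.33 × ln 35.2 = 1.9713 + 0.33 × 3.5610 = 3.1464
S = e^3.1464 ≈ 23.25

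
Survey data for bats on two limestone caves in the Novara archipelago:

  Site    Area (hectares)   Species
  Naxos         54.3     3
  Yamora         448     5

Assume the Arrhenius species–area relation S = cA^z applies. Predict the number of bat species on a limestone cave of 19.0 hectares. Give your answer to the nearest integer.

2

z = ln(5/3) / ln(448/54.3) = 0.5108 / 2.1103 = 0.2421
c = 3 / 54.3^0.2421 = 3 / 2.63 = 1.141
S₃ = 1.141 × 19^0.2421 = 1.141 × 2.04 ≈ 2.327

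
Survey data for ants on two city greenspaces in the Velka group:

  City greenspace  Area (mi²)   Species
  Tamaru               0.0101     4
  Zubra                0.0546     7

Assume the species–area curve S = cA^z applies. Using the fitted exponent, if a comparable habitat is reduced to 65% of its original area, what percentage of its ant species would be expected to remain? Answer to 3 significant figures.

86.7%

z = ln(7/4) / ln(0.0546/0.0101) = 0.5596 / 1.6875 = 0.3316
S_new/S_old = (A_new/A_old)^z = 0.65^0.3316 = exp(0.3316 × -0.4308) = 0.8669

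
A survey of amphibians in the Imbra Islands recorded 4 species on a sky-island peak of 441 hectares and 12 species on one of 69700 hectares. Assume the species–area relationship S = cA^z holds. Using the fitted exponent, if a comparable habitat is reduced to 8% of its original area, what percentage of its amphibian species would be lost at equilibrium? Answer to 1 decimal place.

z = ln(12/4) / ln(69700/441) = 1.0986 / 5.0629 = 0.2170
S_new/S_old = (A_new/A_old)^z = 0.08^0.2170 = exp(0.2170 × -2.5257) = 0.5781
Fraction lost = 1 − 0.5781 = 0.4219

42.2%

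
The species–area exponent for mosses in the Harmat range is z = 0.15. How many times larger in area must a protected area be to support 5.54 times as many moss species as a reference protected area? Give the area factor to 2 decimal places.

(A₂/A₁)^0.15 = 5.54, so A₂/A₁ = 5.54^(1/0.15) = 5.54^6.667
ln(A₂/A₁) = ln 5.54 / 0.15 = 1.7120 / 0.15 = 11.4133
A₂/A₁ = e^11.4133 ≈ 90517

90517.34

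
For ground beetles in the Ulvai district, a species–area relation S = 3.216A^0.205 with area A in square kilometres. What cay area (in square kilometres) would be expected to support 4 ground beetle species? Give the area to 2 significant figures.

2.9 square kilometres

4 = 3.216 × A^0.205  ⇒  A^0.205 = 4/3.216 = 1.244
ln A = ln(1.244) / 0.205 = 0.2182 / 0.205 = 1.0642
A = e^1.0642 ≈ 2.898 square kilometres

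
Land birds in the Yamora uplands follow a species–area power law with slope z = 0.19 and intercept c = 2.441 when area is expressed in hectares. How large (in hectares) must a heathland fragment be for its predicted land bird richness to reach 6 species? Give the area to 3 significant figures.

114 hectares

6 = 2.441 × A^0.19  ⇒  A^0.19 = 6/2.441 = 2.458
ln A = ln(2.458) / 0.19 = 0.8994 / 0.19 = 4.7334
A = e^4.7334 ≈ 113.7 hectares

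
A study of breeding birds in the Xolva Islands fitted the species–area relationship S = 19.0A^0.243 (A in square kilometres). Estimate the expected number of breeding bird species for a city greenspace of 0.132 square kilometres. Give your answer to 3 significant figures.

11.6

S = 19 × 0.132^0.243 = 19 × 0.6114 ≈ 11.62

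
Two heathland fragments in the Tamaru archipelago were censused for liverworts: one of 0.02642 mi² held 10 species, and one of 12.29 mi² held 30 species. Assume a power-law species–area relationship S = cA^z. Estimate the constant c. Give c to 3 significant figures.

19.2

z = ln(S₂/S₁) / ln(A₂/A₁) = ln(30/10) / ln(12.29/0.02642) = 1.0986 / 6.1424 = 0.1789
c = S₁ / A₁^z = 10 / 0.02642^0.1789 = 10 / 0.5221 = 19.15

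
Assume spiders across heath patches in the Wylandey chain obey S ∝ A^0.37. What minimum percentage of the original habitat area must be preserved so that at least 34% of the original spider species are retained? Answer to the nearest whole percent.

Need (A_new/A_old)^0.37 = 0.34, so A_new/A_old = 0.34^(1/0.37) = 0.34^2.703
ln(A_new/A_old) = ln 0.34 / 0.37 = -1.0788 / 0.37 = -2.9157
A_new/A_old = e^-2.9157 ≈ 0.05417

5%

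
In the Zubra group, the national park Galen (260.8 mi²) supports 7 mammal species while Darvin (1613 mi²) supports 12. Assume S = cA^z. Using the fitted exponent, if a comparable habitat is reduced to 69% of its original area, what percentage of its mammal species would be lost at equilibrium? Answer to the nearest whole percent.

z = ln(12/7) / ln(1613/260.8) = 0.5390 / 1.8221 = 0.2958
S_new/S_old = (A_new/A_old)^z = 0.69^0.2958 = exp(0.2958 × -0.3711) = 0.896
Fraction lost = 1 − 0.896 = 0.104

10%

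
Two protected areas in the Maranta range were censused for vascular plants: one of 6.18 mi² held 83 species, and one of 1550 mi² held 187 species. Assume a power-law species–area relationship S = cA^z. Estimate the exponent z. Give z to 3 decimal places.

Taking logs: ln S = ln c + z ln A, so z = (ln S₂ − ln S₁)/(ln A₂ − ln A₁).
z = ln(187/83) / ln(1550/6.18) = ln(2.253) / ln(250.8) = 0.8123 / 5.5247 = 0.1470

0.147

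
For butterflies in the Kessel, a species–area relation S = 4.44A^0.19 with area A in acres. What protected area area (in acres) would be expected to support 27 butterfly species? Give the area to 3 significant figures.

27 = 4.44 × A^0.19  ⇒  A^0.19 = 27/4.44 = 6.081
ln A = ln(6.081) / 0.19 = 1.8052 / 0.19 = 9.5010
A = e^9.5010 ≈ 13373 acres

13400 acres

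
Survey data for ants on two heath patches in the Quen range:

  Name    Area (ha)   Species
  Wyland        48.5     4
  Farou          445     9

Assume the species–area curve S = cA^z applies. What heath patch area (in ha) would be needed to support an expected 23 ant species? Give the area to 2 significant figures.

5800 ha

z = ln(9/4) / ln(445/48.5) = 0.8109 / 2.2165 = 0.3659
c = 4 / 48.5^0.3659 = 4 / 4.138 = 0.9668
A = (23/0.9668)^(1/0.3659) ⇒ ln A = ln(23.79)/0.3659 = 8.6626
A = e^8.6626 ≈ 5783 ha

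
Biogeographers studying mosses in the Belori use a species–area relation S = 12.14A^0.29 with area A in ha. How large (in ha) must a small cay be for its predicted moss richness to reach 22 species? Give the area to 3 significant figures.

7.77 ha

22 = 12.14 × A^0.29  ⇒  A^0.29 = 22/12.14 = 1.812
ln A = ln(1.812) / 0.29 = 0.5945 / 0.29 = 2.0501
A = e^2.0501 ≈ 7.769 ha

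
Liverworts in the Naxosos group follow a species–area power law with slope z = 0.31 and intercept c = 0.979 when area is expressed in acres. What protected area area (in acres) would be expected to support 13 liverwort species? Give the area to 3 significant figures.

13 = 0.979 × A^0.31  ⇒  A^0.31 = 13/0.979 = 13.28
ln A = ln(13.28) / 0.31 = 2.5862 / 0.31 = 8.3425
A = e^8.3425 ≈ 4199 acres

4200 acres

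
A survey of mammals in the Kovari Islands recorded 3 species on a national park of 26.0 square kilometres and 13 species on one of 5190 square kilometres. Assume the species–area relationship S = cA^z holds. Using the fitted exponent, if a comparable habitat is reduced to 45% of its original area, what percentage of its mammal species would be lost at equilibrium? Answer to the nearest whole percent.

z = ln(13/3) / ln(5190/26) = 1.4663 / 5.2964 = 0.2769
S_new/S_old = (A_new/A_old)^z = 0.45^0.2769 = exp(0.2769 × -0.7985) = 0.8017
Fraction lost = 1 − 0.8017 = 0.1983

20%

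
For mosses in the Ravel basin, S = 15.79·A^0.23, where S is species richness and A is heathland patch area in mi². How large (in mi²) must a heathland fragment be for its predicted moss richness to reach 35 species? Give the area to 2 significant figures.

35 = 15.79 × A^0.23  ⇒  A^0.23 = 35/15.79 = 2.217
ln A = ln(2.217) / 0.23 = 0.7960 / 0.23 = 3.4607
A = e^3.4607 ≈ 31.84 mi²

32 mi²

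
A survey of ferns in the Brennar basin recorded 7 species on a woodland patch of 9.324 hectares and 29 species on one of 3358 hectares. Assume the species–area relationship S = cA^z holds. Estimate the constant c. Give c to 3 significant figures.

4.08

z = ln(S₂/S₁) / ln(A₂/A₁) = ln(29/7) / ln(3358/9.324) = 1.4214 / 5.8865 = 0.2415
c = S₁ / A₁^z = 7 / 9.324^0.2415 = 7 / 1.714 = 4.083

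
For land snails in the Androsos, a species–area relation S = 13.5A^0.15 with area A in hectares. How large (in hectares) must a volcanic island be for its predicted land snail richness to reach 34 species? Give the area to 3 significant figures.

34 = 13.5 × A^0.15  ⇒  A^0.15 = 34/13.5 = 2.519
ln A = ln(2.519) / 0.15 = 0.9237 / 0.15 = 6.1578
A = e^6.1578 ≈ 472.4 hectares

472 hectares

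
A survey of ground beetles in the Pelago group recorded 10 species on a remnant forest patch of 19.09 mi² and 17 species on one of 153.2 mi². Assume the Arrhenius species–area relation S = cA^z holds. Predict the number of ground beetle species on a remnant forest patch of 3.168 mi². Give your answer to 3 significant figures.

6.33

z = ln(17/10) / ln(153.2/19.09) = 0.5306 / 2.0826 = 0.2548
c = 10 / 19.09^0.2548 = 10 / 2.12 = 4.717
S₃ = 4.717 × 3.168^0.2548 = 4.717 × 1.342 ≈ 6.328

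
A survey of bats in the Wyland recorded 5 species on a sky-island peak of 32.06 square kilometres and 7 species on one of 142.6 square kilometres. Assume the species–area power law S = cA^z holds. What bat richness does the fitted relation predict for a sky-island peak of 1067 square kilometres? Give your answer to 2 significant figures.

z = ln(7/5) / ln(142.6/32.06) = 0.3365 / 1.4924 = 0.2255
c = 5 / 32.06^0.2255 = 5 / 2.185 = 2.288
S₃ = 2.288 × 1067^0.2255 = 2.288 × 4.816 ≈ 11.02

11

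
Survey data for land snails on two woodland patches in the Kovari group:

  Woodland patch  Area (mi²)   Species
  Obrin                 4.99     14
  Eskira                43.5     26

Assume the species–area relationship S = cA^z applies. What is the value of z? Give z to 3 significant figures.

Taking logs: ln S = ln c + z ln A, so z = (ln S₂ − ln S₁)/(ln A₂ − ln A₁).
z = ln(26/14) / ln(43.5/4.99) = ln(1.857) / ln(8.717) = 0.6190 / 2.1653 = 0.2859

0.286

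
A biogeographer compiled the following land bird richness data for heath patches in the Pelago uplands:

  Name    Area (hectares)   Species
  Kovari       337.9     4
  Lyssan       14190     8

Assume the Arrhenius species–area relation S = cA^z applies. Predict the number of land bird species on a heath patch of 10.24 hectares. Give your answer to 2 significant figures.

2.1

z = ln(8/4) / ln(14190/337.9) = 0.6931 / 3.7375 = 0.1855
c = 4 / 337.9^0.1855 = 4 / 2.944 = 1.359
S₃ = 1.359 × 10.24^0.1855 = 1.359 × 1.539 ≈ 2.091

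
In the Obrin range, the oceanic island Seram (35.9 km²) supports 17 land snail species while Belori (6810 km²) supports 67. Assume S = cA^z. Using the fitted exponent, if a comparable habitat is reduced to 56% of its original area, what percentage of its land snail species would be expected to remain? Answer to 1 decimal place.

z = ln(67/17) / ln(6810/35.9) = 1.3715 / 5.2454 = 0.2615
S_new/S_old = (A_new/A_old)^z = 0.56^0.2615 = exp(0.2615 × -0.5798) = 0.8593

85.9%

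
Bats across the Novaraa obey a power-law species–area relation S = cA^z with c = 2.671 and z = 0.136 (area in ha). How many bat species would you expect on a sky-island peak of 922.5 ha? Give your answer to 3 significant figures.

S = 2.671 × 922.5^0.136 = 2.671 × 2.531 ≈ 6.759

6.76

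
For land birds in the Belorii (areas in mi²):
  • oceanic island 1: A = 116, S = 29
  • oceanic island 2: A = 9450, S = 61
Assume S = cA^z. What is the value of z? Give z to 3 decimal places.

0.169

Taking logs: ln S = ln c + z ln A, so z = (ln S₂ − ln S₁)/(ln A₂ − ln A₁).
z = ln(61/29) / ln(9450/116) = ln(2.103) / ln(81.47) = 0.7436 / 4.4002 = 0.1690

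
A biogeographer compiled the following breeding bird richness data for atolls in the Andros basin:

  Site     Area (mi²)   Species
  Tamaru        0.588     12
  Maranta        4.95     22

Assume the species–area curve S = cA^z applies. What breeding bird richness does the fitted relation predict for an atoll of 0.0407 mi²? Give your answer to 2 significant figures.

z = ln(22/12) / ln(4.95/0.588) = 0.6061 / 2.1304 = 0.2845
c = 12 / 0.588^0.2845 = 12 / 0.8598 = 13.96
S₃ = 13.96 × 0.0407^0.2845 = 13.96 × 0.4022 ≈ 5.613

5.6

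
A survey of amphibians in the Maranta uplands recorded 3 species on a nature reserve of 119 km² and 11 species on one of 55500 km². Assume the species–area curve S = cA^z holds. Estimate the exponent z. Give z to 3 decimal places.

Taking logs: ln S = ln c + z ln A, so z = (ln S₂ − ln S₁)/(ln A₂ − ln A₁).
z = ln(11/3) / ln(55500/119) = ln(3.667) / ln(466.4) = 1.2993 / 6.1450 = 0.2114

0.211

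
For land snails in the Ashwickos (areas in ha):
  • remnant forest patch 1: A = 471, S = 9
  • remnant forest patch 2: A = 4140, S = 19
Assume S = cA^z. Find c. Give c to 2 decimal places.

1.08

z = ln(S₂/S₁) / ln(A₂/A₁) = ln(19/9) / ln(4140/471) = 0.7472 / 2.1736 = 0.3438
c = S₁ / A₁^z = 9 / 471^0.3438 = 9 / 8.297 = 1.085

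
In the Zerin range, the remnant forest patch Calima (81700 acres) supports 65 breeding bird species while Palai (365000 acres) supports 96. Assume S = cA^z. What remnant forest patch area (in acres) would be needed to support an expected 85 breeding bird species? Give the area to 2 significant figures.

z = ln(96/65) / ln(365000/81700) = 0.3900 / 1.4968 = 0.2605
c = 65 / 81700^0.2605 = 65 / 19.04 = 3.413
A = (85/3.413)^(1/0.2605) ⇒ ln A = ln(24.9)/0.2605 = 12.3405
A = e^12.3405 ≈ 228782 acres

230000 acres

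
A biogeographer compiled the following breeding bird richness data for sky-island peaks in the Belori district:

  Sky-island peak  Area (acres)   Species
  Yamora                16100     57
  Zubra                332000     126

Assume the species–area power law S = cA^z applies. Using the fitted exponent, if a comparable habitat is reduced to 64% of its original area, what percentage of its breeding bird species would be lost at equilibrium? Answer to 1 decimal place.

z = ln(126/57) / ln(332000/16100) = 0.7932 / 3.0263 = 0.2621
S_new/S_old = (A_new/A_old)^z = 0.64^0.2621 = exp(0.2621 × -0.4463) = 0.8896
Fraction lost = 1 − 0.8896 = 0.1104

11.0%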